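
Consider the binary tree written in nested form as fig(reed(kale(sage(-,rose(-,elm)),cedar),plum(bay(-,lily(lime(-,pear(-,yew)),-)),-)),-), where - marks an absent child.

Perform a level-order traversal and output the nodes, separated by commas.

fig, reed, kale, plum, sage, cedar, bay, rose, lily, elm, lime, pear, yew

Level-order visits nodes level by level from the root, left to right within each level.
Level 0: fig
Level 1: reed
Level 2: kale, plum
Level 3: sage, cedar, bay
Level 4: rose, lily
Level 5: elm, lime
Level 6: pear
Level 7: yew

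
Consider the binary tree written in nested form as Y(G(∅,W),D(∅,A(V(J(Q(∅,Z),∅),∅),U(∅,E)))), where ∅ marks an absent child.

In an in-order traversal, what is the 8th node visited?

V

In-order visits the left subtree, then the node, then the right subtree.
At Y: go left to G.
  At G: no left child.
  Visit G.
  At G: go right to W.
    W is a leaf — visit W.
Visit Y.
At Y: go right to D.
  At D: no left child.
  Visit D.
  At D: go right to A.
    At A: go left to V.
      At V: go left to J.
        At J: go left to Q.
          At Q: no left child.
          Visit Q.
          At Q: go right to Z.
            Z is a leaf — visit Z.
        Visit J.
        At J: no right child.
      Visit V.
      At V: no right child.
    Visit A.
    At A: go right to U.
      At U: no left child.
      Visit U.
      At U: go right to E.
        E is a leaf — visit E.
Full in-order sequence: G, W, Y, D, Q, Z, J, V, A, U, E.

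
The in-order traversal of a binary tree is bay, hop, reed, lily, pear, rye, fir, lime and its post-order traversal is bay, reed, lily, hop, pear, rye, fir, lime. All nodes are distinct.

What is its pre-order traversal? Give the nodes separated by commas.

lime, fir, rye, pear, hop, bay, lily, reed

The last element of post-order is the root; it splits in-order into left and right subtrees.
Root lime: left subtree has 7 nodes {bay, hop, reed, lily, pear, rye, fir}, right has 0 { }.
  Root fir: left subtree has 6 nodes {bay, hop, reed, lily, pear, rye}, right has 0 { }.
    Root rye: left subtree has 5 nodes {bay, hop, reed, lily, pear}, right has 0 { }.
      Root pear: left subtree has 4 nodes {bay, hop, reed, lily}, right has 0 { }.
        Root hop: left subtree has 1 node {bay}, right has 2 {reed, lily}.
          Root lily: left subtree has 1 node {reed}, right has 0 { }.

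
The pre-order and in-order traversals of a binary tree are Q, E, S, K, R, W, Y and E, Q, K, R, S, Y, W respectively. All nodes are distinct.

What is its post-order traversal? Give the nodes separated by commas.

The first element of pre-order is the root; it splits in-order into left and right subtrees.
Root Q: left subtree has 1 node {E}, right has 5 {K, R, S, Y, W}.
  Root S: left subtree has 2 nodes {K, R}, right has 2 {Y, W}.
    Root K: left subtree has 0 nodes { }, right has 1 {R}.
    Root W: left subtree has 1 node {Y}, right has 0 { }.

E, R, K, Y, W, S, Q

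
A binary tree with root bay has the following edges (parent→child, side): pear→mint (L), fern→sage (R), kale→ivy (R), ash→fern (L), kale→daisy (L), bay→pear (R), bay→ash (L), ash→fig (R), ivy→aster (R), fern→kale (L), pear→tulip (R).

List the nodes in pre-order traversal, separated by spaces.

bay ash fern kale daisy ivy aster sage fig pear mint tulip

Pre-order visits the node, then its left subtree, then its right subtree.
Visit bay.
At bay: go left to ash.
  Visit ash.
  At ash: go left to fern.
    Visit fern.
    At fern: go left to kale.
      Visit kale.
      At kale: go left to daisy.
        daisy is a leaf — visit daisy.
      At kale: go right to ivy.
        Visit ivy.
        At ivy: no left child.
        At ivy: go right to aster.
          aster is a leaf — visit aster.
    At fern: go right to sage.
      sage is a leaf — visit sage.
  At ash: go right to fig.
    fig is a leaf — visit fig.
At bay: go right to pear.
  Visit pear.
  At pear: go left to mint.
    mint is a leaf — visit mint.
  At pear: go right to tulip.
    tulip is a leaf — visit tulip.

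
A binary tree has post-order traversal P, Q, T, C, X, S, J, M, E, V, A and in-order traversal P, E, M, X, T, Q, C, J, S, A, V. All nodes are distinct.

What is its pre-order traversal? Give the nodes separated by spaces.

A E P M J X C T Q S V

The last element of post-order is the root; it splits in-order into left and right subtrees.
Root A: left subtree has 9 nodes {P, E, M, X, T, Q, C, J, S}, right has 1 {V}.
  Root E: left subtree has 1 node {P}, right has 7 {M, X, T, Q, C, J, S}.
    Root M: left subtree has 0 nodes { }, right has 6 {X, T, Q, C, J, S}.
      Root J: left subtree has 4 nodes {X, T, Q, C}, right has 1 {S}.
        Root X: left subtree has 0 nodes { }, right has 3 {T, Q, C}.
          Root C: left subtree has 2 nodes {T, Q}, right has 0 { }.
            Root T: left subtree has 0 nodes { }, right has 1 {Q}.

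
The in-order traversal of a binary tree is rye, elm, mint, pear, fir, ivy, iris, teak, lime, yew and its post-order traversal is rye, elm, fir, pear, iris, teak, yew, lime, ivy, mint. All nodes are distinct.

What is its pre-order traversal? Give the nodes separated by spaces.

The last element of post-order is the root; it splits in-order into left and right subtrees.
Root mint: left subtree has 2 nodes {rye, elm}, right has 7 {pear, fir, ivy, iris, teak, lime, yew}.
  Root elm: left subtree has 1 node {rye}, right has 0 { }.
  Root ivy: left subtree has 2 nodes {pear, fir}, right has 4 {iris, teak, lime, yew}.
    Root pear: left subtree has 0 nodes { }, right has 1 {fir}.
    Root lime: left subtree has 2 nodes {iris, teak}, right has 1 {yew}.
      Root teak: left subtree has 1 node {iris}, right has 0 { }.

mint elm rye ivy pear fir lime teak iris yew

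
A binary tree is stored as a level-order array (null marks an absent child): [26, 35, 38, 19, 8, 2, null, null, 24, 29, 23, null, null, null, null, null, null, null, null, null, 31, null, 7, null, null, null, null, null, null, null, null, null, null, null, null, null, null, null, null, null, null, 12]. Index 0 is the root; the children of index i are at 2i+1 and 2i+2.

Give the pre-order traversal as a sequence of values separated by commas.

26, 35, 19, 24, 8, 29, 31, 12, 23, 7, 38, 2

Pre-order visits the node, then its left subtree, then its right subtree.
Visit 26.
At 26: go left to 35.
  Visit 35.
  At 35: go left to 19.
    Visit 19.
    At 19: no left child.
    At 19: go right to 24.
      24 is a leaf — visit 24.
  At 35: go right to 8.
    Visit 8.
    At 8: go left to 29.
      Visit 29.
      At 29: no left child.
      At 29: go right to 31.
        Visit 31.
        At 31: go left to 12.
          12 is a leaf — visit 12.
        At 31: no right child.
    At 8: go right to 23.
      Visit 23.
      At 23: no left child.
      At 23: go right to 7.
        7 is a leaf — visit 7.
At 26: go right to 38.
  Visit 38.
  At 38: go left to 2.
    2 is a leaf — visit 2.
  At 38: no right child.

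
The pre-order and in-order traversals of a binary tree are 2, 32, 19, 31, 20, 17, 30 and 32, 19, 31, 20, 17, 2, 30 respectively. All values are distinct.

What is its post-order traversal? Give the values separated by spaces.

The first element of pre-order is the root; it splits in-order into left and right subtrees.
Root 2: left subtree has 5 nodes {32, 19, 31, 20, 17}, right has 1 {30}.
  Root 32: left subtree has 0 nodes { }, right has 4 {19, 31, 20, 17}.
    Root 19: left subtree has 0 nodes { }, right has 3 {31, 20, 17}.
      Root 31: left subtree has 0 nodes { }, right has 2 {20, 17}.
        Root 20: left subtree has 0 nodes { }, right has 1 {17}.

17 20 31 19 32 30 2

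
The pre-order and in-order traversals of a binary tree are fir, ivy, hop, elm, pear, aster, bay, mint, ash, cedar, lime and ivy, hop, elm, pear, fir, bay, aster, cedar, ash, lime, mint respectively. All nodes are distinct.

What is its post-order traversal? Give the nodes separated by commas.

pear, elm, hop, ivy, bay, cedar, lime, ash, mint, aster, fir

The first element of pre-order is the root; it splits in-order into left and right subtrees.
Root fir: left subtree has 4 nodes {ivy, hop, elm, pear}, right has 6 {bay, aster, cedar, ash, lime, mint}.
  Root ivy: left subtree has 0 nodes { }, right has 3 {hop, elm, pear}.
    Root hop: left subtree has 0 nodes { }, right has 2 {elm, pear}.
      Root elm: left subtree has 0 nodes { }, right has 1 {pear}.
  Root aster: left subtree has 1 node {bay}, right has 4 {cedar, ash, lime, mint}.
    Root mint: left subtree has 3 nodes {cedar, ash, lime}, right has 0 { }.
      Root ash: left subtree has 1 node {cedar}, right has 1 {lime}.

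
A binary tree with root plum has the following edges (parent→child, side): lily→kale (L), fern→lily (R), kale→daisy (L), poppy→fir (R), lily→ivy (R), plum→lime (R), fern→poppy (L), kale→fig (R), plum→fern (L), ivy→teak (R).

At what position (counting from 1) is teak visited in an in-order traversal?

In-order visits the left subtree, then the node, then the right subtree.
At plum: go left to fern.
  At fern: go left to poppy.
    At poppy: no left child.
    Visit poppy.
    At poppy: go right to fir.
      fir is a leaf — visit fir.
  Visit fern.
  At fern: go right to lily.
    At lily: go left to kale.
      At kale: go left to daisy.
        daisy is a leaf — visit daisy.
      Visit kale.
      At kale: go right to fig.
        fig is a leaf — visit fig.
    Visit lily.
    At lily: go right to ivy.
      At ivy: no left child.
      Visit ivy.
      At ivy: go right to teak.
        teak is a leaf — visit teak.
Visit plum.
At plum: go right to lime.
  lime is a leaf — visit lime.
Full in-order sequence: poppy, fir, fern, daisy, kale, fig, lily, ivy, teak, plum, lime.

9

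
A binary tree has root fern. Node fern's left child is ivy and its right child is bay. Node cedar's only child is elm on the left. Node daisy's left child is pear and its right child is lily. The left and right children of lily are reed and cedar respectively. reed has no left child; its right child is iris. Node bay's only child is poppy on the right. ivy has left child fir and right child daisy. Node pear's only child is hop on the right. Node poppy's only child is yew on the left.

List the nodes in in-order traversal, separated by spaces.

In-order visits the left subtree, then the node, then the right subtree.
At fern: go left to ivy.
  At ivy: go left to fir.
    fir is a leaf — visit fir.
  Visit ivy.
  At ivy: go right to daisy.
    At daisy: go left to pear.
      At pear: no left child.
      Visit pear.
      At pear: go right to hop.
        hop is a leaf — visit hop.
    Visit daisy.
    At daisy: go right to lily.
      At lily: go left to reed.
        At reed: no left child.
        Visit reed.
        At reed: go right to iris.
          iris is a leaf — visit iris.
      Visit lily.
      At lily: go right to cedar.
        At cedar: go left to elm.
          elm is a leaf — visit elm.
        Visit cedar.
        At cedar: no right child.
Visit fern.
At fern: go right to bay.
  At bay: no left child.
  Visit bay.
  At bay: go right to poppy.
    At poppy: go left to yew.
      yew is a leaf — visit yew.
    Visit poppy.
    At poppy: no right child.

fir ivy pear hop daisy reed iris lily elm cedar fern bay yew poppy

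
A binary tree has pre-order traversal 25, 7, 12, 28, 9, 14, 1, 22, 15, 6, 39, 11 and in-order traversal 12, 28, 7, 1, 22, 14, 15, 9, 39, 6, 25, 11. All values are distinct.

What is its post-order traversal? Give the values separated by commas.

28, 12, 22, 1, 15, 14, 39, 6, 9, 7, 11, 25

The first element of pre-order is the root; it splits in-order into left and right subtrees.
Root 25: left subtree has 10 nodes {12, 28, 7, 1, 22, 14, 15, 9, 39, 6}, right has 1 {11}.
  Root 7: left subtree has 2 nodes {12, 28}, right has 7 {1, 22, 14, 15, 9, 39, 6}.
    Root 12: left subtree has 0 nodes { }, right has 1 {28}.
    Root 9: left subtree has 4 nodes {1, 22, 14, 15}, right has 2 {39, 6}.
      Root 14: left subtree has 2 nodes {1, 22}, right has 1 {15}.
        Root 1: left subtree has 0 nodes { }, right has 1 {22}.
      Root 6: left subtree has 1 node {39}, right has 0 { }.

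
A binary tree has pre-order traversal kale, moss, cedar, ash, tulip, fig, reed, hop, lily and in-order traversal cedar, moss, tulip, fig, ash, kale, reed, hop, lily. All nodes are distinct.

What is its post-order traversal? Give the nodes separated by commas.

cedar, fig, tulip, ash, moss, lily, hop, reed, kale

The first element of pre-order is the root; it splits in-order into left and right subtrees.
Root kale: left subtree has 5 nodes {cedar, moss, tulip, fig, ash}, right has 3 {reed, hop, lily}.
  Root moss: left subtree has 1 node {cedar}, right has 3 {tulip, fig, ash}.
    Root ash: left subtree has 2 nodes {tulip, fig}, right has 0 { }.
      Root tulip: left subtree has 0 nodes { }, right has 1 {fig}.
  Root reed: left subtree has 0 nodes { }, right has 2 {hop, lily}.
    Root hop: left subtree has 0 nodes { }, right has 1 {lily}.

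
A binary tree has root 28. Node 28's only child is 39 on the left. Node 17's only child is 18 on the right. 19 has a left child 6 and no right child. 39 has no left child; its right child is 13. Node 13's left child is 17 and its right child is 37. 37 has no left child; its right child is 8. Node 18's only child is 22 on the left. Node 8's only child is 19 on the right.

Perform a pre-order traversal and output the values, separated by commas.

28, 39, 13, 17, 18, 22, 37, 8, 19, 6

Pre-order visits the node, then its left subtree, then its right subtree.
Visit 28.
At 28: go left to 39.
  Visit 39.
  At 39: no left child.
  At 39: go right to 13.
    Visit 13.
    At 13: go left to 17.
      Visit 17.
      At 17: no left child.
      At 17: go right to 18.
        Visit 18.
        At 18: go left to 22.
          22 is a leaf — visit 22.
        At 18: no right child.
    At 13: go right to 37.
      Visit 37.
      At 37: no left child.
      At 37: go right to 8.
        Visit 8.
        At 8: no left child.
        At 8: go right to 19.
          Visit 19.
          At 19: go left to 6.
            6 is a leaf — visit 6.
          At 19: no right child.
At 28: no right child.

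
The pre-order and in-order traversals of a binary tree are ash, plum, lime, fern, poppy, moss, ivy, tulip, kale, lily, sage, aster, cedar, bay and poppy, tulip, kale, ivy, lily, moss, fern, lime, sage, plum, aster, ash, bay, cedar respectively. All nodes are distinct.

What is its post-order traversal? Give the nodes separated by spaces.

kale tulip lily ivy moss poppy fern sage lime aster plum bay cedar ash

The first element of pre-order is the root; it splits in-order into left and right subtrees.
Root ash: left subtree has 11 nodes {poppy, tulip, kale, ivy, lily, moss, fern, lime, sage, plum, aster}, right has 2 {bay, cedar}.
  Root plum: left subtree has 9 nodes {poppy, tulip, kale, ivy, lily, moss, fern, lime, sage}, right has 1 {aster}.
    Root lime: left subtree has 7 nodes {poppy, tulip, kale, ivy, lily, moss, fern}, right has 1 {sage}.
      Root fern: left subtree has 6 nodes {poppy, tulip, kale, ivy, lily, moss}, right has 0 { }.
        Root poppy: left subtree has 0 nodes { }, right has 5 {tulip, kale, ivy, lily, moss}.
          Root moss: left subtree has 4 nodes {tulip, kale, ivy, lily}, right has 0 { }.
            Root ivy: left subtree has 2 nodes {tulip, kale}, right has 1 {lily}.
              Root tulip: left subtree has 0 nodes { }, right has 1 {kale}.
  Root cedar: left subtree has 1 node {bay}, right has 0 { }.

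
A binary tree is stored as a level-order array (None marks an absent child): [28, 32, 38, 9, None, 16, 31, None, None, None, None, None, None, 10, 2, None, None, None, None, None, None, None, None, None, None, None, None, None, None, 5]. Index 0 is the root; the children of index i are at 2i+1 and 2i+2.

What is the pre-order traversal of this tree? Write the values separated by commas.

28, 32, 9, 38, 16, 31, 10, 2, 5

Pre-order visits the node, then its left subtree, then its right subtree.
Visit 28.
At 28: go left to 32.
  Visit 32.
  At 32: go left to 9.
    9 is a leaf — visit 9.
  At 32: no right child.
At 28: go right to 38.
  Visit 38.
  At 38: go left to 16.
    16 is a leaf — visit 16.
  At 38: go right to 31.
    Visit 31.
    At 31: go left to 10.
      10 is a leaf — visit 10.
    At 31: go right to 2.
      Visit 2.
      At 2: go left to 5.
        5 is a leaf — visit 5.
      At 2: no right child.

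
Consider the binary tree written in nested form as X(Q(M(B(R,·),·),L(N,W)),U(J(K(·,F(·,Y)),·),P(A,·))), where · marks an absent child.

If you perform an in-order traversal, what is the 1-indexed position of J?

In-order visits the left subtree, then the node, then the right subtree.
At X: go left to Q.
  At Q: go left to M.
    At M: go left to B.
      At B: go left to R.
        R is a leaf — visit R.
      Visit B.
      At B: no right child.
    Visit M.
    At M: no right child.
  Visit Q.
  At Q: go right to L.
    At L: go left to N.
      N is a leaf — visit N.
    Visit L.
    At L: go right to W.
      W is a leaf — visit W.
Visit X.
At X: go right to U.
  At U: go left to J.
    At J: go left to K.
      At K: no left child.
      Visit K.
      At K: go right to F.
        At F: no left child.
        Visit F.
        At F: go right to Y.
          Y is a leaf — visit Y.
    Visit J.
    At J: no right child.
  Visit U.
  At U: go right to P.
    At P: go left to A.
      A is a leaf — visit A.
    Visit P.
    At P: no right child.
Full in-order sequence: R, B, M, Q, N, L, W, X, K, F, Y, J, U, A, P.

12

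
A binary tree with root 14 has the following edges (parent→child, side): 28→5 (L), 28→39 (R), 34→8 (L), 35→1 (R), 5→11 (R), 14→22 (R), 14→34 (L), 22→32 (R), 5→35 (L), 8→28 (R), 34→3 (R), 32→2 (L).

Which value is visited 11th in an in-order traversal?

22

In-order visits the left subtree, then the node, then the right subtree.
At 14: go left to 34.
  At 34: go left to 8.
    At 8: no left child.
    Visit 8.
    At 8: go right to 28.
      At 28: go left to 5.
        At 5: go left to 35.
          At 35: no left child.
          Visit 35.
          At 35: go right to 1.
            1 is a leaf — visit 1.
        Visit 5.
        At 5: go right to 11.
          11 is a leaf — visit 11.
      Visit 28.
      At 28: go right to 39.
        39 is a leaf — visit 39.
  Visit 34.
  At 34: go right to 3.
    3 is a leaf — visit 3.
Visit 14.
At 14: go right to 22.
  At 22: no left child.
  Visit 22.
  At 22: go right to 32.
    At 32: go left to 2.
      2 is a leaf — visit 2.
    Visit 32.
    At 32: no right child.
Full in-order sequence: 8, 35, 1, 5, 11, 28, 39, 34, 3, 14, 22, 2, 32.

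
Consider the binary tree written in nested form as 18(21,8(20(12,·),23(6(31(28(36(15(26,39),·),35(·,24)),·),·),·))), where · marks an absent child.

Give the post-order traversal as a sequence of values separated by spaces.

Post-order visits the left subtree, then the right subtree, then the node.
At 18: go left to 21.
  21 is a leaf — visit 21.
At 18: go right to 8.
  At 8: go left to 20.
    At 20: go left to 12.
      12 is a leaf — visit 12.
    At 20: no right child.
    Visit 20.
  At 8: go right to 23.
    At 23: go left to 6.
      At 6: go left to 31.
        At 31: go left to 28.
          At 28: go left to 36.
            At 36: go left to 15.
              At 15: go left to 26.
                26 is a leaf — visit 26.
              At 15: go right to 39.
                39 is a leaf — visit 39.
              Visit 15.
            At 36: no right child.
            Visit 36.
          At 28: go right to 35.
            At 35: no left child.
            At 35: go right to 24.
              24 is a leaf — visit 24.
            Visit 35.
          Visit 28.
        At 31: no right child.
        Visit 31.
      At 6: no right child.
      Visit 6.
    At 23: no right child.
    Visit 23.
  Visit 8.
Visit 18.

21 12 20 26 39 15 36 24 35 28 31 6 23 8 18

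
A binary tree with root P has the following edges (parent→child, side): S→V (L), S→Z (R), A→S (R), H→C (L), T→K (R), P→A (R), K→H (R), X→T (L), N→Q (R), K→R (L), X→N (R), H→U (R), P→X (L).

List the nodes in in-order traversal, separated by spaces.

T R K C H U X N Q P A V S Z

In-order visits the left subtree, then the node, then the right subtree.
At P: go left to X.
  At X: go left to T.
    At T: no left child.
    Visit T.
    At T: go right to K.
      At K: go left to R.
        R is a leaf — visit R.
      Visit K.
      At K: go right to H.
        At H: go left to C.
          C is a leaf — visit C.
        Visit H.
        At H: go right to U.
          U is a leaf — visit U.
  Visit X.
  At X: go right to N.
    At N: no left child.
    Visit N.
    At N: go right to Q.
      Q is a leaf — visit Q.
Visit P.
At P: go right to A.
  At A: no left child.
  Visit A.
  At A: go right to S.
    At S: go left to V.
      V is a leaf — visit V.
    Visit S.
    At S: go right to Z.
      Z is a leaf — visit Z.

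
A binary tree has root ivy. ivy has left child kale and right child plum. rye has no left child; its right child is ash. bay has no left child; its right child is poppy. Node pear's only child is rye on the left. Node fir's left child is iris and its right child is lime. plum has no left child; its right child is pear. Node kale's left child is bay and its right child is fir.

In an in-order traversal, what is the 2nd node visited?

poppy

In-order visits the left subtree, then the node, then the right subtree.
At ivy: go left to kale.
  At kale: go left to bay.
    At bay: no left child.
    Visit bay.
    At bay: go right to poppy.
      poppy is a leaf — visit poppy.
  Visit kale.
  At kale: go right to fir.
    At fir: go left to iris.
      iris is a leaf — visit iris.
    Visit fir.
    At fir: go right to lime.
      lime is a leaf — visit lime.
Visit ivy.
At ivy: go right to plum.
  At plum: no left child.
  Visit plum.
  At plum: go right to pear.
    At pear: go left to rye.
      At rye: no left child.
      Visit rye.
      At rye: go right to ash.
        ash is a leaf — visit ash.
    Visit pear.
    At pear: no right child.
Full in-order sequence: bay, poppy, kale, iris, fir, lime, ivy, plum, rye, ash, pear.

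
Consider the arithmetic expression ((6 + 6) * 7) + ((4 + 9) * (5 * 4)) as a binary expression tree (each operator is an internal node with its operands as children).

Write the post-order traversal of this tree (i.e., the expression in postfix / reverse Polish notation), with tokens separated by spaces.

6 6 + 7 * 4 9 + 5 4 * * +

Post-order on an expression tree gives postfix notation: for each operator, emit left operand, right operand, then the operator.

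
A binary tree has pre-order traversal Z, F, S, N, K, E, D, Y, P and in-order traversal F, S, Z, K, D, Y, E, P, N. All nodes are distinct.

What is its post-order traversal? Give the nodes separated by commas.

The first element of pre-order is the root; it splits in-order into left and right subtrees.
Root Z: left subtree has 2 nodes {F, S}, right has 6 {K, D, Y, E, P, N}.
  Root F: left subtree has 0 nodes { }, right has 1 {S}.
  Root N: left subtree has 5 nodes {K, D, Y, E, P}, right has 0 { }.
    Root K: left subtree has 0 nodes { }, right has 4 {D, Y, E, P}.
      Root E: left subtree has 2 nodes {D, Y}, right has 1 {P}.
        Root D: left subtree has 0 nodes { }, right has 1 {Y}.

S, F, Y, D, P, E, K, N, Z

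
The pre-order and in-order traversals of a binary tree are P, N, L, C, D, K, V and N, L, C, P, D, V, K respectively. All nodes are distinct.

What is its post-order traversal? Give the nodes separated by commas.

C, L, N, V, K, D, P

The first element of pre-order is the root; it splits in-order into left and right subtrees.
Root P: left subtree has 3 nodes {N, L, C}, right has 3 {D, V, K}.
  Root N: left subtree has 0 nodes { }, right has 2 {L, C}.
    Root L: left subtree has 0 nodes { }, right has 1 {C}.
  Root D: left subtree has 0 nodes { }, right has 2 {V, K}.
    Root K: left subtree has 1 node {V}, right has 0 { }.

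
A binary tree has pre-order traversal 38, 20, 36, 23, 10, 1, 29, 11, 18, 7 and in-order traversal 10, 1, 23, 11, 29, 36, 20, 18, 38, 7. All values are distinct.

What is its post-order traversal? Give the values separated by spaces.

The first element of pre-order is the root; it splits in-order into left and right subtrees.
Root 38: left subtree has 8 nodes {10, 1, 23, 11, 29, 36, 20, 18}, right has 1 {7}.
  Root 20: left subtree has 6 nodes {10, 1, 23, 11, 29, 36}, right has 1 {18}.
    Root 36: left subtree has 5 nodes {10, 1, 23, 11, 29}, right has 0 { }.
      Root 23: left subtree has 2 nodes {10, 1}, right has 2 {11, 29}.
        Root 10: left subtree has 0 nodes { }, right has 1 {1}.
        Root 29: left subtree has 1 node {11}, right has 0 { }.

1 10 11 29 23 36 18 20 7 38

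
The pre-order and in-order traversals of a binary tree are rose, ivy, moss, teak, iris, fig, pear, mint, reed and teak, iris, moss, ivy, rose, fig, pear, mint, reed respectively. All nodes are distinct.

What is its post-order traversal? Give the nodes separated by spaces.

The first element of pre-order is the root; it splits in-order into left and right subtrees.
Root rose: left subtree has 4 nodes {teak, iris, moss, ivy}, right has 4 {fig, pear, mint, reed}.
  Root ivy: left subtree has 3 nodes {teak, iris, moss}, right has 0 { }.
    Root moss: left subtree has 2 nodes {teak, iris}, right has 0 { }.
      Root teak: left subtree has 0 nodes { }, right has 1 {iris}.
  Root fig: left subtree has 0 nodes { }, right has 3 {pear, mint, reed}.
    Root pear: left subtree has 0 nodes { }, right has 2 {mint, reed}.
      Root mint: left subtree has 0 nodes { }, right has 1 {reed}.

iris teak moss ivy reed mint pear fig rose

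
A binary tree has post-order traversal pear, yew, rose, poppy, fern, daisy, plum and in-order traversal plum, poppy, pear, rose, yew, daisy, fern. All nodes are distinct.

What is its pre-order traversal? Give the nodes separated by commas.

plum, daisy, poppy, rose, pear, yew, fern

The last element of post-order is the root; it splits in-order into left and right subtrees.
Root plum: left subtree has 0 nodes { }, right has 6 {poppy, pear, rose, yew, daisy, fern}.
  Root daisy: left subtree has 4 nodes {poppy, pear, rose, yew}, right has 1 {fern}.
    Root poppy: left subtree has 0 nodes { }, right has 3 {pear, rose, yew}.
      Root rose: left subtree has 1 node {pear}, right has 1 {yew}.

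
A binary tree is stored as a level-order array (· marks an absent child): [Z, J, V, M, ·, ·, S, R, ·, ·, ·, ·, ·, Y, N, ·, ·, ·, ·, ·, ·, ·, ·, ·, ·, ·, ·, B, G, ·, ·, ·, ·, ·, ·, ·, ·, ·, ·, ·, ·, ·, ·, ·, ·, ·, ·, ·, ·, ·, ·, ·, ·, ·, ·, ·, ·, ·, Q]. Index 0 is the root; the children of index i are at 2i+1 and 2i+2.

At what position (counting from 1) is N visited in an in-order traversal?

11

In-order visits the left subtree, then the node, then the right subtree.
At Z: go left to J.
  At J: go left to M.
    At M: go left to R.
      R is a leaf — visit R.
    Visit M.
    At M: no right child.
  Visit J.
  At J: no right child.
Visit Z.
At Z: go right to V.
  At V: no left child.
  Visit V.
  At V: go right to S.
    At S: go left to Y.
      At Y: go left to B.
        B is a leaf — visit B.
      Visit Y.
      At Y: go right to G.
        At G: no left child.
        Visit G.
        At G: go right to Q.
          Q is a leaf — visit Q.
    Visit S.
    At S: go right to N.
      N is a leaf — visit N.
Full in-order sequence: R, M, J, Z, V, B, Y, G, Q, S, N.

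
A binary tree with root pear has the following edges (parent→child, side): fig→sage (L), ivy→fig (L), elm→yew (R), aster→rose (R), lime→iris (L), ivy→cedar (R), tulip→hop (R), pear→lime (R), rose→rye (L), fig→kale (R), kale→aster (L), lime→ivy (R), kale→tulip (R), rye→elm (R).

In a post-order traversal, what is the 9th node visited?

Post-order visits the left subtree, then the right subtree, then the node.
At pear: no left child.
At pear: go right to lime.
  At lime: go left to iris.
    iris is a leaf — visit iris.
  At lime: go right to ivy.
    At ivy: go left to fig.
      At fig: go left to sage.
        sage is a leaf — visit sage.
      At fig: go right to kale.
        At kale: go left to aster.
          At aster: no left child.
          At aster: go right to rose.
            At rose: go left to rye.
              At rye: no left child.
              At rye: go right to elm.
                At elm: no left child.
                At elm: go right to yew.
                  yew is a leaf — visit yew.
                Visit elm.
              Visit rye.
            At rose: no right child.
            Visit rose.
          Visit aster.
        At kale: go right to tulip.
          At tulip: no left child.
          At tulip: go right to hop.
            hop is a leaf — visit hop.
          Visit tulip.
        Visit kale.
      Visit fig.
    At ivy: go right to cedar.
      cedar is a leaf — visit cedar.
    Visit ivy.
  Visit lime.
Visit pear.
Full post-order sequence: iris, sage, yew, elm, rye, rose, aster, hop, tulip, kale, fig, cedar, ivy, lime, pear.

tulip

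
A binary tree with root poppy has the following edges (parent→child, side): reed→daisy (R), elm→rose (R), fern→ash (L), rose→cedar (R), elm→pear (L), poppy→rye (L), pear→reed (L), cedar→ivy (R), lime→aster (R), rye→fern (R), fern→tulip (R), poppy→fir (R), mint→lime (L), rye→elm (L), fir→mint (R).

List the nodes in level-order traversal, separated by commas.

poppy, rye, fir, elm, fern, mint, pear, rose, ash, tulip, lime, reed, cedar, aster, daisy, ivy

Level-order visits nodes level by level from the root, left to right within each level.
Level 0: poppy
Level 1: rye, fir
Level 2: elm, fern, mint
Level 3: pear, rose, ash, tulip, lime
Level 4: reed, cedar, aster
Level 5: daisy, ivy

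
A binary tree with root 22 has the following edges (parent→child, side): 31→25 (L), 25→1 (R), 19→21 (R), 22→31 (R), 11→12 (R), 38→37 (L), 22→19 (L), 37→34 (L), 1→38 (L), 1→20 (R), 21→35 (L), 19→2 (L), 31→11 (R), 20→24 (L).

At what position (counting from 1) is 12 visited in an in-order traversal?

In-order visits the left subtree, then the node, then the right subtree.
At 22: go left to 19.
  At 19: go left to 2.
    2 is a leaf — visit 2.
  Visit 19.
  At 19: go right to 21.
    At 21: go left to 35.
      35 is a leaf — visit 35.
    Visit 21.
    At 21: no right child.
Visit 22.
At 22: go right to 31.
  At 31: go left to 25.
    At 25: no left child.
    Visit 25.
    At 25: go right to 1.
      At 1: go left to 38.
        At 38: go left to 37.
          At 37: go left to 34.
            34 is a leaf — visit 34.
          Visit 37.
          At 37: no right child.
        Visit 38.
        At 38: no right child.
      Visit 1.
      At 1: go right to 20.
        At 20: go left to 24.
          24 is a leaf — visit 24.
        Visit 20.
        At 20: no right child.
  Visit 31.
  At 31: go right to 11.
    At 11: no left child.
    Visit 11.
    At 11: go right to 12.
      12 is a leaf — visit 12.
Full in-order sequence: 2, 19, 35, 21, 22, 25, 34, 37, 38, 1, 24, 20, 31, 11, 12.

15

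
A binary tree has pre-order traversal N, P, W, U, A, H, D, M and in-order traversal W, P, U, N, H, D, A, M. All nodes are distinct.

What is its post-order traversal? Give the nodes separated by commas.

W, U, P, D, H, M, A, N

The first element of pre-order is the root; it splits in-order into left and right subtrees.
Root N: left subtree has 3 nodes {W, P, U}, right has 4 {H, D, A, M}.
  Root P: left subtree has 1 node {W}, right has 1 {U}.
  Root A: left subtree has 2 nodes {H, D}, right has 1 {M}.
    Root H: left subtree has 0 nodes { }, right has 1 {D}.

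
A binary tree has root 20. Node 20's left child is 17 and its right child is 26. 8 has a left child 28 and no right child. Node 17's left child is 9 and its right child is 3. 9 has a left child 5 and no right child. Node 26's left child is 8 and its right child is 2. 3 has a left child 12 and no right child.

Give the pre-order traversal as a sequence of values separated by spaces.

Pre-order visits the node, then its left subtree, then its right subtree.
Visit 20.
At 20: go left to 17.
  Visit 17.
  At 17: go left to 9.
    Visit 9.
    At 9: go left to 5.
      5 is a leaf — visit 5.
    At 9: no right child.
  At 17: go right to 3.
    Visit 3.
    At 3: go left to 12.
      12 is a leaf — visit 12.
    At 3: no right child.
At 20: go right to 26.
  Visit 26.
  At 26: go left to 8.
    Visit 8.
    At 8: go left to 28.
      28 is a leaf — visit 28.
    At 8: no right child.
  At 26: go right to 2.
    2 is a leaf — visit 2.

20 17 9 5 3 12 26 8 28 2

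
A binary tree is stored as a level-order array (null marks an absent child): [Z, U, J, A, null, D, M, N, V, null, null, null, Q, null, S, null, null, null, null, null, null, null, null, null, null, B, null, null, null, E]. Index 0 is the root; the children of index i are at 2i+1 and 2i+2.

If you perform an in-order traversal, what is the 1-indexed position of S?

12

In-order visits the left subtree, then the node, then the right subtree.
At Z: go left to U.
  At U: go left to A.
    At A: go left to N.
      N is a leaf — visit N.
    Visit A.
    At A: go right to V.
      V is a leaf — visit V.
  Visit U.
  At U: no right child.
Visit Z.
At Z: go right to J.
  At J: go left to D.
    At D: no left child.
    Visit D.
    At D: go right to Q.
      At Q: go left to B.
        B is a leaf — visit B.
      Visit Q.
      At Q: no right child.
  Visit J.
  At J: go right to M.
    At M: no left child.
    Visit M.
    At M: go right to S.
      At S: go left to E.
        E is a leaf — visit E.
      Visit S.
      At S: no right child.
Full in-order sequence: N, A, V, U, Z, D, B, Q, J, M, E, S.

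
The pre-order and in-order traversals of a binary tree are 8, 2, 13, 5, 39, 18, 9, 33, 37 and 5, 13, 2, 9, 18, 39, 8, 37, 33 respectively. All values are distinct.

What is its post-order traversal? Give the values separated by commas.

5, 13, 9, 18, 39, 2, 37, 33, 8

The first element of pre-order is the root; it splits in-order into left and right subtrees.
Root 8: left subtree has 6 nodes {5, 13, 2, 9, 18, 39}, right has 2 {37, 33}.
  Root 2: left subtree has 2 nodes {5, 13}, right has 3 {9, 18, 39}.
    Root 13: left subtree has 1 node {5}, right has 0 { }.
    Root 39: left subtree has 2 nodes {9, 18}, right has 0 { }.
      Root 18: left subtree has 1 node {9}, right has 0 { }.
  Root 33: left subtree has 1 node {37}, right has 0 { }.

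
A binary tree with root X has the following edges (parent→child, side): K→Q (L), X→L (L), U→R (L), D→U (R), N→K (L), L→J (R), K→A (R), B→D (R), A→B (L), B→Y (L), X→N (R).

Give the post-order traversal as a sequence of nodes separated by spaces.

Post-order visits the left subtree, then the right subtree, then the node.
At X: go left to L.
  At L: no left child.
  At L: go right to J.
    J is a leaf — visit J.
  Visit L.
At X: go right to N.
  At N: go left to K.
    At K: go left to Q.
      Q is a leaf — visit Q.
    At K: go right to A.
      At A: go left to B.
        At B: go left to Y.
          Y is a leaf — visit Y.
        At B: go right to D.
          At D: no left child.
          At D: go right to U.
            At U: go left to R.
              R is a leaf — visit R.
            At U: no right child.
            Visit U.
          Visit D.
        Visit B.
      At A: no right child.
      Visit A.
    Visit K.
  At N: no right child.
  Visit N.
Visit X.

J L Q Y R U D B A K N X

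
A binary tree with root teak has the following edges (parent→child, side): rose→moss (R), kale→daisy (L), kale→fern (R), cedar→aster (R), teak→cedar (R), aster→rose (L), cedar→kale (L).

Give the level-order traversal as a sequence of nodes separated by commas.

Level-order visits nodes level by level from the root, left to right within each level.
Level 0: teak
Level 1: cedar
Level 2: kale, aster
Level 3: daisy, fern, rose
Level 4: moss

teak, cedar, kale, aster, daisy, fern, rose, moss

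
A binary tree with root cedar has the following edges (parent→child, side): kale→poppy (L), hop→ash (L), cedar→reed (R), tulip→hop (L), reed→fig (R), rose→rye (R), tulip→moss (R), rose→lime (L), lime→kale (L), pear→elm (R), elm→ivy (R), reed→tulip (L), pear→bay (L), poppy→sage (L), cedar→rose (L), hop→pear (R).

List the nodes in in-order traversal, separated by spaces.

sage poppy kale lime rose rye cedar ash hop bay pear elm ivy tulip moss reed fig

In-order visits the left subtree, then the node, then the right subtree.
At cedar: go left to rose.
  At rose: go left to lime.
    At lime: go left to kale.
      At kale: go left to poppy.
        At poppy: go left to sage.
          sage is a leaf — visit sage.
        Visit poppy.
        At poppy: no right child.
      Visit kale.
      At kale: no right child.
    Visit lime.
    At lime: no right child.
  Visit rose.
  At rose: go right to rye.
    rye is a leaf — visit rye.
Visit cedar.
At cedar: go right to reed.
  At reed: go left to tulip.
    At tulip: go left to hop.
      At hop: go left to ash.
        ash is a leaf — visit ash.
      Visit hop.
      At hop: go right to pear.
        At pear: go left to bay.
          bay is a leaf — visit bay.
        Visit pear.
        At pear: go right to elm.
          At elm: no left child.
          Visit elm.
          At elm: go right to ivy.
            ivy is a leaf — visit ivy.
    Visit tulip.
    At tulip: go right to moss.
      moss is a leaf — visit moss.
  Visit reed.
  At reed: go right to fig.
    fig is a leaf — visit fig.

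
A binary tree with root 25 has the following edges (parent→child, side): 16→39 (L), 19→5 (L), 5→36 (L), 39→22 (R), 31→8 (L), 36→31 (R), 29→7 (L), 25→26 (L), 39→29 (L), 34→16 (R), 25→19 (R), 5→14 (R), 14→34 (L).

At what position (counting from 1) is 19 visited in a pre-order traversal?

Pre-order visits the node, then its left subtree, then its right subtree.
Visit 25.
At 25: go left to 26.
  26 is a leaf — visit 26.
At 25: go right to 19.
  Visit 19.
  At 19: go left to 5.
    Visit 5.
    At 5: go left to 36.
      Visit 36.
      At 36: no left child.
      At 36: go right to 31.
        Visit 31.
        At 31: go left to 8.
          8 is a leaf — visit 8.
        At 31: no right child.
    At 5: go right to 14.
      Visit 14.
      At 14: go left to 34.
        Visit 34.
        At 34: no left child.
        At 34: go right to 16.
          Visit 16.
          At 16: go left to 39.
            Visit 39.
            At 39: go left to 29.
              Visit 29.
              At 29: go left to 7.
                7 is a leaf — visit 7.
              At 29: no right child.
            At 39: go right to 22.
              22 is a leaf — visit 22.
          At 16: no right child.
      At 14: no right child.
  At 19: no right child.
Full pre-order sequence: 25, 26, 19, 5, 36, 31, 8, 14, 34, 16, 39, 29, 7, 22.

3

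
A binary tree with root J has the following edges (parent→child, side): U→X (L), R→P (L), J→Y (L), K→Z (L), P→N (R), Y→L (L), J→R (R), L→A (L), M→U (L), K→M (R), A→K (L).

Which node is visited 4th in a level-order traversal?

Level-order visits nodes level by level from the root, left to right within each level.
Level 0: J
Level 1: Y, R
Level 2: L, P
Level 3: A, N
Level 4: K
Level 5: Z, M
Level 6: U
Level 7: X
Full level-order sequence: J, Y, R, L, P, A, N, K, Z, M, U, X.

L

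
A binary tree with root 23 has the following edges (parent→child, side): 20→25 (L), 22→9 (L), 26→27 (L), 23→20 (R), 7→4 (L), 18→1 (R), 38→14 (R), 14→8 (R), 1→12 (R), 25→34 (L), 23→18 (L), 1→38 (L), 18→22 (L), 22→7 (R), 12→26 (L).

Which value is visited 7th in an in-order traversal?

In-order visits the left subtree, then the node, then the right subtree.
At 23: go left to 18.
  At 18: go left to 22.
    At 22: go left to 9.
      9 is a leaf — visit 9.
    Visit 22.
    At 22: go right to 7.
      At 7: go left to 4.
        4 is a leaf — visit 4.
      Visit 7.
      At 7: no right child.
  Visit 18.
  At 18: go right to 1.
    At 1: go left to 38.
      At 38: no left child.
      Visit 38.
      At 38: go right to 14.
        At 14: no left child.
        Visit 14.
        At 14: go right to 8.
          8 is a leaf — visit 8.
    Visit 1.
    At 1: go right to 12.
      At 12: go left to 26.
        At 26: go left to 27.
          27 is a leaf — visit 27.
        Visit 26.
        At 26: no right child.
      Visit 12.
      At 12: no right child.
Visit 23.
At 23: go right to 20.
  At 20: go left to 25.
    At 25: go left to 34.
      34 is a leaf — visit 34.
    Visit 25.
    At 25: no right child.
  Visit 20.
  At 20: no right child.
Full in-order sequence: 9, 22, 4, 7, 18, 38, 14, 8, 1, 27, 26, 12, 23, 34, 25, 20.

14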